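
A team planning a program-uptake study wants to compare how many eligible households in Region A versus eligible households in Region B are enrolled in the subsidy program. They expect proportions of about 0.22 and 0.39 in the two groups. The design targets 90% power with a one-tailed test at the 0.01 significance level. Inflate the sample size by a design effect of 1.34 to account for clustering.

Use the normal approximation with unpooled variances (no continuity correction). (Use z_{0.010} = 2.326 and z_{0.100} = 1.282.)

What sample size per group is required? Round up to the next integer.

n = (z_α + z_β)² · [p₁(1−p₁) + p₂(1−p₂)] / (p₁ − p₂)²
  = (2.326 + 1.282)² · (0.22·0.78 + 0.39·0.61) / (-0.17)²
  = (3.608)² · (0.1716 + 0.2379) / 0.0289
  = 13.0177 · 0.4095 / 0.0289
  = 184.45
Design effect: 1.34 × 184.45 = 247.17.
Round up → n = 248 per group.

n = 248 per group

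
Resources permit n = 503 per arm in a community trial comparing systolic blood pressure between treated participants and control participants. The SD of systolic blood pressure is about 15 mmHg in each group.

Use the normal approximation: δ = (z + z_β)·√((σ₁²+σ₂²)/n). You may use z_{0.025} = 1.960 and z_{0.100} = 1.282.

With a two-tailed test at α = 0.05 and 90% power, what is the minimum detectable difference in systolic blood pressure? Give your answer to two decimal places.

Minimum detectable difference ≈ 3.07 mmHg

δ = (z_{α/2} + z_β) · √((σ₁²+σ₂²)/n)
  = (1.960 + 1.282) · √(450/503)
  = 3.242 · √0.89463
  = 3.242 · 0.9458
  = 3.0664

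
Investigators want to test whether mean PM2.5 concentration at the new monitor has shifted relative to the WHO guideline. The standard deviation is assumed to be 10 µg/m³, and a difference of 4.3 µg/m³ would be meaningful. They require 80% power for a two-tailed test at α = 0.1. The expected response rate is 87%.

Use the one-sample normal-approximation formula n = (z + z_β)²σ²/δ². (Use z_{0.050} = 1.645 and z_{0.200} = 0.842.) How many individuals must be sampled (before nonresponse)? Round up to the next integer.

n = 39

n = (z_{α/2} + z_β)² · σ² / δ²
  = (1.645 + 0.842)² · 10² / 4.3²
  = 6.1852 · 100 / 18.49
  = 33.45
Adjust for 87% response: 33.45 / 0.87 = 38.45.
Round up → n = 39.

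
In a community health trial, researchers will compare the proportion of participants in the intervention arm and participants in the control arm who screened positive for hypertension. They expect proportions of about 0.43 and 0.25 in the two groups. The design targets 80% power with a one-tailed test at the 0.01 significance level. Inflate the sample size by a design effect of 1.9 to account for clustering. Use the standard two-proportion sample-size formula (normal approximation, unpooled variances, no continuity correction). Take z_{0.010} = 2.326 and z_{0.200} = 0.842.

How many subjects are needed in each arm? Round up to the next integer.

n = (z_α + z_β)² · [p₁(1−p₁) + p₂(1−p₂)] / (p₁ − p₂)²
  = (2.326 + 0.842)² · (0.43·0.57 + 0.25·0.75) / (0.18)²
  = (3.168)² · (0.2451 + 0.1875) / 0.0324
  = 10.0362 · 0.4326 / 0.0324
  = 134.00
Design effect: 1.9 × 134.00 = 254.60.
Round up → n = 255 per group.

n = 255 per group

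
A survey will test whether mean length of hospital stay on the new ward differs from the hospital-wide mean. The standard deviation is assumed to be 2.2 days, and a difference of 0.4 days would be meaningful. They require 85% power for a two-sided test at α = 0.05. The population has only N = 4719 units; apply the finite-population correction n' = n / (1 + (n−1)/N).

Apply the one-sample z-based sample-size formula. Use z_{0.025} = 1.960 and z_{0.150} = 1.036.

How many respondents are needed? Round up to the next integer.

n = (z_{α/2} + z_β)² · σ² / δ²
  = (1.960 + 1.036)² · 2.2² / 0.4²
  = 8.9760 · 4.84 / 0.16
  = 271.52
Finite-population correction (N = 4719): 271.52 / (1 + (271.52 − 1)/4719) = 256.80.
Round up → n = 257.

n = 257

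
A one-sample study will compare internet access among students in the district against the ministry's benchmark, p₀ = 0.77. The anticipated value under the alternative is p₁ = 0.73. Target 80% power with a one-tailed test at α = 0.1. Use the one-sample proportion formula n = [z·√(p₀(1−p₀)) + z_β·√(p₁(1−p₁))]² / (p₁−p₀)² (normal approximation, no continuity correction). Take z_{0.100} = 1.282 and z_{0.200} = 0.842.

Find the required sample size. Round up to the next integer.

n = [z_α·√(p₀q₀) + z_β·√(p₁q₁)]² / (p₁ − p₀)²
  = [1.282·√(0.77·0.23) + 0.842·√(0.73·0.27)]² / (-0.04)²
  = [1.282·0.4208 + 0.842·0.4440]² / 0.0016
  = [0.9133]² / 0.0016
  = 521.35
Round up → n = 522.

n = 522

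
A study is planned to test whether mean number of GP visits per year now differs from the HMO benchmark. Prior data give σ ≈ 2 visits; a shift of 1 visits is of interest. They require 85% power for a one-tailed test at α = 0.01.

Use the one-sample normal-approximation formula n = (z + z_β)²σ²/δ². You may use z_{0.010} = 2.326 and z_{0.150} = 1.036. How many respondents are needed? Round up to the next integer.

n = 46

n = (z_α + z_β)² · σ² / δ²
  = (2.326 + 1.036)² · 2² / 1²
  = 11.3030 · 4 / 1
  = 45.21
Round up → n = 46.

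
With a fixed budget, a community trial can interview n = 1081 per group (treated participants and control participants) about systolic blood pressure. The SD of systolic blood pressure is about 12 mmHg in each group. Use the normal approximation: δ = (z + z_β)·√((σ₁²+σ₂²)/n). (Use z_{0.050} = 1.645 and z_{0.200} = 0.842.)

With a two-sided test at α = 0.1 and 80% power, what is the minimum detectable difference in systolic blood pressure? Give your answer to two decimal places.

δ = (z_{α/2} + z_β) · √((σ₁²+σ₂²)/n)
  = (1.645 + 0.842) · √(288/1081)
  = 2.487 · √0.26642
  = 2.487 · 0.5162
  = 1.2837

Minimum detectable difference ≈ 1.28 mmHg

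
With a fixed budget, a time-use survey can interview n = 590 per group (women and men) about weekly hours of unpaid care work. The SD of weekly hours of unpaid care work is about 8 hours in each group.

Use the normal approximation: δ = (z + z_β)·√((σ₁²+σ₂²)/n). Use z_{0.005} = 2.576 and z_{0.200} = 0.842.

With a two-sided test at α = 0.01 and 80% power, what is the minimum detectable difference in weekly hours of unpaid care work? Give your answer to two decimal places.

δ = (z_{α/2} + z_β) · √((σ₁²+σ₂²)/n)
  = (2.576 + 0.842) · √(128/590)
  = 3.418 · √0.21695
  = 3.418 · 0.4658
  = 1.5920

Minimum detectable difference ≈ 1.59 hours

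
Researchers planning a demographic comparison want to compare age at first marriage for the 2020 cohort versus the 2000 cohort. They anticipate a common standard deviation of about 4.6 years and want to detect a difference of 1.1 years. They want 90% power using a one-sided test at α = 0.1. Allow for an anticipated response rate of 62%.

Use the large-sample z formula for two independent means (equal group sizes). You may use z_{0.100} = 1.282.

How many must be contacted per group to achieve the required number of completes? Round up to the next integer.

n = (z_α + z_β)² · (σ₁² + σ₂²) / δ²
  = (1.282 + 1.282)² · (2·4.6² = 42.32) / 1.1²
  = 6.5741 · 42.32 / 1.21
  = 229.93
Adjust for 62% response: 229.93 / 0.62 = 370.86.
Round up → n = 371 per group.

n = 371 per group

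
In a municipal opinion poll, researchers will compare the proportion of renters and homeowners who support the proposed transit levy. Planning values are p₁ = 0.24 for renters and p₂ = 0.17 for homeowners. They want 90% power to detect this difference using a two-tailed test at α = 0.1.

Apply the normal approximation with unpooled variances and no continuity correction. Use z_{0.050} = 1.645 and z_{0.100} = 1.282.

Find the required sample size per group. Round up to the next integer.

n = (z_{α/2} + z_β)² · [p₁(1−p₁) + p₂(1−p₂)] / (p₁ − p₂)²
  = (1.645 + 1.282)² · (0.24·0.76 + 0.17·0.83) / (0.07)²
  = (2.927)² · (0.1824 + 0.1411) / 0.0049
  = 8.5673 · 0.3235 / 0.0049
  = 565.62
Round up → n = 566 per group.

n = 566 per group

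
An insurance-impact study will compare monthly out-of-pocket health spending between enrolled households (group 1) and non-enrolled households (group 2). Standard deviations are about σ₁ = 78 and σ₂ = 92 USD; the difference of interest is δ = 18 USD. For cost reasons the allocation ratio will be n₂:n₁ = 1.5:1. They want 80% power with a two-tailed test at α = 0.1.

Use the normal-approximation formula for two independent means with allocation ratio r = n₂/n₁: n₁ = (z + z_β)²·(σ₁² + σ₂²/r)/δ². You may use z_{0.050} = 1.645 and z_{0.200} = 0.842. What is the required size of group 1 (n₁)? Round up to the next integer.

n₁ = (z_{α/2} + z_β)² · (σ₁² + σ₂²/r) / δ²
   = (1.645 + 0.842)² · (78² + 92²/1.5) / 18²
   = 6.1852 · (6084 + 5642.7) / 324
   = 6.1852 · 11726.7 / 324
   = 223.86
Round up → n₁ = 224; n₂ = r·n₁ = 1.5 × 224 = 336.

n₁ = 224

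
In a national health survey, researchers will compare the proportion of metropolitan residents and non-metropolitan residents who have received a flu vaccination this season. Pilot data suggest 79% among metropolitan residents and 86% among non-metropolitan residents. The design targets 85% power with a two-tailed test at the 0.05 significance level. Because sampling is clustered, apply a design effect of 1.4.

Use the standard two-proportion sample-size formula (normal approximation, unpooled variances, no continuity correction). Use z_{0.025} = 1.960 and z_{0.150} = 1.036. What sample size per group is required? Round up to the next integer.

n = (z_{α/2} + z_β)² · [p₁(1−p₁) + p₂(1−p₂)] / (p₁ − p₂)²
  = (1.960 + 1.036)² · (0.79·0.21 + 0.86·0.14) / (-0.07)²
  = (2.996)² · (0.1659 + 0.1204) / 0.0049
  = 8.9760 · 0.2863 / 0.0049
  = 524.46
Design effect: 1.4 × 524.46 = 734.24.
Round up → n = 735 per group.

n = 735 per group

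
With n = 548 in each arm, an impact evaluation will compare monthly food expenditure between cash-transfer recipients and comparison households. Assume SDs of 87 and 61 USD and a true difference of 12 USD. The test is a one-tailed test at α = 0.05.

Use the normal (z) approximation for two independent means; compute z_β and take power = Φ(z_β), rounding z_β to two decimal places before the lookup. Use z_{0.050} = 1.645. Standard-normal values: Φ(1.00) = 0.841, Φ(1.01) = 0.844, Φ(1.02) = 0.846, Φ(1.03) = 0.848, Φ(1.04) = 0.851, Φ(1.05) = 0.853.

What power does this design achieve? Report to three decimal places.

Power ≈ 0.841

z_β = δ·√(n/(σ₁²+σ₂²)) − z_α
    = 12 · √(548/11290) − 1.645
    = 12 · 0.22031 − 1.645
    = 2.6438 − 1.645 = 0.9988 → 1.00
Power = Φ(1.00) = 0.841.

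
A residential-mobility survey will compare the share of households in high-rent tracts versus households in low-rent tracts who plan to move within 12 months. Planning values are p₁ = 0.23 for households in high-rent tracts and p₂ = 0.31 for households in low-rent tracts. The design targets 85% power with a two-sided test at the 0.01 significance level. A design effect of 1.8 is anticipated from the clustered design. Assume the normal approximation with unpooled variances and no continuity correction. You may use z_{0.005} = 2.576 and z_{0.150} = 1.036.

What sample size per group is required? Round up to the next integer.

n = 1435 per group

n = (z_{α/2} + z_β)² · [p₁(1−p₁) + p₂(1−p₂)] / (p₁ − p₂)²
  = (2.576 + 1.036)² · (0.23·0.77 + 0.31·0.69) / (-0.08)²
  = (3.612)² · (0.1771 + 0.2139) / 0.0064
  = 13.0465 · 0.3910 / 0.0064
  = 797.06
Design effect: 1.8 × 797.06 = 1434.71.
Round up → n = 1435 per group.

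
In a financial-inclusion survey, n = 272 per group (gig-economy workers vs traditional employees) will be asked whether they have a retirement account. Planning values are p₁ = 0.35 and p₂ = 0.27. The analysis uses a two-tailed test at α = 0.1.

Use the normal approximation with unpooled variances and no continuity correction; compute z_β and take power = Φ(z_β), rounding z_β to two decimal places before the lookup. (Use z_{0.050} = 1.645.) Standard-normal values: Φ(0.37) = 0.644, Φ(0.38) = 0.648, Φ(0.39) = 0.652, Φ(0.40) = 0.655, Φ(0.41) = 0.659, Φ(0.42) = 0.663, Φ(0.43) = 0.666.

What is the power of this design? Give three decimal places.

Power ≈ 0.648

z_β = |p₁−p₂|·√(n/[p₁q₁+p₂q₂]) − z_{α/2}
    = 0.08 · √(272/0.4246) − 1.645
    = 0.08 · 25.3101 − 1.645
    = 2.0248 − 1.645 = 0.3798 → 0.38
Power = Φ(0.38) = 0.648.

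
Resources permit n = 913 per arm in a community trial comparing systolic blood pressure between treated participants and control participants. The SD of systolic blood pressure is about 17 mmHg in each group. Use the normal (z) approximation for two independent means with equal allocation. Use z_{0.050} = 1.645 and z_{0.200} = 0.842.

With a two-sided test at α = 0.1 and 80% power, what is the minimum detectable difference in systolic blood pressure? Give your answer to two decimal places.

δ = (z_{α/2} + z_β) · √((σ₁²+σ₂²)/n)
  = (1.645 + 0.842) · √(578/913)
  = 2.487 · √0.63308
  = 2.487 · 0.7957
  = 1.9788

Minimum detectable difference ≈ 1.98 mmHg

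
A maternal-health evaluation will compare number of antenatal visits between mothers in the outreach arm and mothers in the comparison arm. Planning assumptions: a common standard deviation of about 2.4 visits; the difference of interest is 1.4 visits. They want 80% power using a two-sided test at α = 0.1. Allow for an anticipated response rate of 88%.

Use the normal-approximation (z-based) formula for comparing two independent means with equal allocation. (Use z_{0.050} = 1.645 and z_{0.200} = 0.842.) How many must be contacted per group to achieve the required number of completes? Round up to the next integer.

n = (z_{α/2} + z_β)² · (σ₁² + σ₂²) / δ²
  = (1.645 + 0.842)² · (2·2.4² = 11.52) / 1.4²
  = 6.1852 · 11.52 / 1.96
  = 36.35
Adjust for 88% response: 36.35 / 0.88 = 41.31.
Round up → n = 42 per group.

n = 42 per group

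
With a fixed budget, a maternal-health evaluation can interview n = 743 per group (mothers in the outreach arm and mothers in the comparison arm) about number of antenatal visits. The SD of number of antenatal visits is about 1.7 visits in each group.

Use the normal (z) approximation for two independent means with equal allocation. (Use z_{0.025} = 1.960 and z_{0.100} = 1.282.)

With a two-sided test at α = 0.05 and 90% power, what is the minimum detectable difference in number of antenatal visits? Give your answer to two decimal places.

δ = (z_{α/2} + z_β) · √((σ₁²+σ₂²)/n)
  = (1.960 + 1.282) · √(5.78/743)
  = 3.242 · √0.00778
  = 3.242 · 0.0882
  = 0.2859

Minimum detectable difference ≈ 0.29 visits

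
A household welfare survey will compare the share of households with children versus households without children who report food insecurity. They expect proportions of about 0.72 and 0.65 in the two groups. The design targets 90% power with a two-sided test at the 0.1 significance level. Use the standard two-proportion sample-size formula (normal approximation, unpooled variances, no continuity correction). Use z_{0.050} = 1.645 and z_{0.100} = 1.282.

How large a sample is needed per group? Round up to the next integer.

n = 751 per group

n = (z_{α/2} + z_β)² · [p₁(1−p₁) + p₂(1−p₂)] / (p₁ − p₂)²
  = (1.645 + 1.282)² · (0.72·0.28 + 0.65·0.35) / (0.07)²
  = (2.927)² · (0.2016 + 0.2275) / 0.0049
  = 8.5673 · 0.4291 / 0.0049
  = 750.25
Round up → n = 751 per group.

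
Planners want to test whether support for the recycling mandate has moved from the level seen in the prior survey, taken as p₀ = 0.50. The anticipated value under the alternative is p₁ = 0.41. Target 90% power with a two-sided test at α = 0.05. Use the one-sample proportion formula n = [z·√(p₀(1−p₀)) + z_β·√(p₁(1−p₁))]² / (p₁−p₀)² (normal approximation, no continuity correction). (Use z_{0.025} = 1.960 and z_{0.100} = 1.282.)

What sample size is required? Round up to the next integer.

n = 321

n = [z_{α/2}·√(p₀q₀) + z_β·√(p₁q₁)]² / (p₁ − p₀)²
  = [1.960·√(0.50·0.50) + 1.282·√(0.41·0.59)]² / (-0.09)²
  = [1.960·0.5000 + 1.282·0.4918]² / 0.0081
  = [1.6105]² / 0.0081
  = 320.22
Round up → n = 321.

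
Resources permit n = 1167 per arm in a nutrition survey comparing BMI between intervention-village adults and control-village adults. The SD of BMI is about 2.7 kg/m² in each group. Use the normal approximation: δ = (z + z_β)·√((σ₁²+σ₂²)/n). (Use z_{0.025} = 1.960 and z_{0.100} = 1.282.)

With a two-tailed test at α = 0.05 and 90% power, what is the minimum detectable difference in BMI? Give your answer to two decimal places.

Minimum detectable difference ≈ 0.36 kg/m²

δ = (z_{α/2} + z_β) · √((σ₁²+σ₂²)/n)
  = (1.960 + 1.282) · √(14.58/1167)
  = 3.242 · √0.01249
  = 3.242 · 0.1118
  = 0.3624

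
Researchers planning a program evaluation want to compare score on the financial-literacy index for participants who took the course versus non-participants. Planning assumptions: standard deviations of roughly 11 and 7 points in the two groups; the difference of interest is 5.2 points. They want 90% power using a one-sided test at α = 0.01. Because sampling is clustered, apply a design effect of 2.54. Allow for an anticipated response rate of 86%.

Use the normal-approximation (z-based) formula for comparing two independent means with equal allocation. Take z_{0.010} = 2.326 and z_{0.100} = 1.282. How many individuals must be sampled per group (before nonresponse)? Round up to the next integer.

n = (z_α + z_β)² · (σ₁² + σ₂²) / δ²
  = (2.326 + 1.282)² · (11² + 7² = 170) / 5.2²
  = 13.0177 · 170 / 27.04
  = 81.84
Design effect: 2.54 × 81.84 = 207.88.
Adjust for 86% response: 207.88 / 0.86 = 241.72.
Round up → n = 242 per group.

n = 242 per group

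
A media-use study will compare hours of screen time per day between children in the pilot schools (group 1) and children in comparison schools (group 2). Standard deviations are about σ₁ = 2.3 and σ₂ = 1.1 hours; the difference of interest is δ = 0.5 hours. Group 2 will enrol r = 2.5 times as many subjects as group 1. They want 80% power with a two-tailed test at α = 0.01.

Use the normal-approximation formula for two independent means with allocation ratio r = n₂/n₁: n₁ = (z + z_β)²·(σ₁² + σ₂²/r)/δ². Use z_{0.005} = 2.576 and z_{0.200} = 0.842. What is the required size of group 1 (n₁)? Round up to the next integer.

n₁ = (z_{α/2} + z_β)² · (σ₁² + σ₂²/r) / δ²
   = (2.576 + 0.842)² · (2.3² + 1.1²/2.5) / 0.5²
   = 11.6827 · (5.29 + 0.484) / 0.25
   = 11.6827 · 5.774 / 0.25
   = 269.82
Round up → n₁ = 270; n₂ = r·n₁ = 2.5 × 270 = 675.

n₁ = 270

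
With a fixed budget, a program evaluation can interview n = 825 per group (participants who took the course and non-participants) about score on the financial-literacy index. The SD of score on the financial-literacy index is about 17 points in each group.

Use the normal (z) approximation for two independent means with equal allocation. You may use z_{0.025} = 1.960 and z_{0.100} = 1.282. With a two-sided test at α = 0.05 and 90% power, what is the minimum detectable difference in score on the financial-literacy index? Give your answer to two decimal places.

Minimum detectable difference ≈ 2.71 points

δ = (z_{α/2} + z_β) · √((σ₁²+σ₂²)/n)
  = (1.960 + 1.282) · √(578/825)
  = 3.242 · √0.70061
  = 3.242 · 0.8370
  = 2.7136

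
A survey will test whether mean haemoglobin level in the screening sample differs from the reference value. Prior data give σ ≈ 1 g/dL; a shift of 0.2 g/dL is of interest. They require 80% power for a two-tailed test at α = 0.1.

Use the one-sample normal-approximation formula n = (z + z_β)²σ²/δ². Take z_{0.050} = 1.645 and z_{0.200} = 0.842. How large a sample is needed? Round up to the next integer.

n = (z_{α/2} + z_β)² · σ² / δ²
  = (1.645 + 0.842)² · 1² / 0.2²
  = 6.1852 · 1 / 0.04
  = 154.63
Round up → n = 155.

n = 155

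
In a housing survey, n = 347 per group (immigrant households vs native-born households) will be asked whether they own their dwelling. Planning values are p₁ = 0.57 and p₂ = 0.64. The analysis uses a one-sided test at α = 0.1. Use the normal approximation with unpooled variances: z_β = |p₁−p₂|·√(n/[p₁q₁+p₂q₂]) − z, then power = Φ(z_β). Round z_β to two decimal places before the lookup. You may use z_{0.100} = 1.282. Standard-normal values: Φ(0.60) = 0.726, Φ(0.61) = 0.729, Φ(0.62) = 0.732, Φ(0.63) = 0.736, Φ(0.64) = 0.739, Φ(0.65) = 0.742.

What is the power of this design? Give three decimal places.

Power ≈ 0.729

z_β = |p₁−p₂|·√(n/[p₁q₁+p₂q₂]) − z_α
    = 0.07 · √(347/0.4755) − 1.282
    = 0.07 · 27.0140 − 1.282
    = 1.8910 − 1.282 = 0.6090 → 0.61
Power = Φ(0.61) = 0.729.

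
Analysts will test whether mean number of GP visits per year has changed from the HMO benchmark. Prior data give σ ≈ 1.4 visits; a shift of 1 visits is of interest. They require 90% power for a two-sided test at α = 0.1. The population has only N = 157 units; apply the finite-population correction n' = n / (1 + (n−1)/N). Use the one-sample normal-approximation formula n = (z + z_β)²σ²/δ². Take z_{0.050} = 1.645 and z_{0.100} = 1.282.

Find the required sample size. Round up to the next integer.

n = (z_{α/2} + z_β)² · σ² / δ²
  = (1.645 + 1.282)² · 1.4² / 1²
  = 8.5673 · 1.96 / 1
  = 16.79
Finite-population correction (N = 157): 16.79 / (1 + (16.79 − 1)/157) = 15.26.
Round up → n = 16.

n = 16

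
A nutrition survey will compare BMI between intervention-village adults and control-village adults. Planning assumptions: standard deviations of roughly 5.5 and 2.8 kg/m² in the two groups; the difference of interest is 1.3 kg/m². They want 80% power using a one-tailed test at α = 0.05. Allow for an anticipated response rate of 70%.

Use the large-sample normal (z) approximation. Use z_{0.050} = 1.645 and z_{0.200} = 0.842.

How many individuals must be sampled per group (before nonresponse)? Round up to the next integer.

n = 200 per group

n = (z_α + z_β)² · (σ₁² + σ₂²) / δ²
  = (1.645 + 0.842)² · (5.5² + 2.8² = 38.09) / 1.3²
  = 6.1852 · 38.09 / 1.69
  = 139.40
Adjust for 70% response: 139.40 / 0.70 = 199.15.
Round up → n = 200 per group.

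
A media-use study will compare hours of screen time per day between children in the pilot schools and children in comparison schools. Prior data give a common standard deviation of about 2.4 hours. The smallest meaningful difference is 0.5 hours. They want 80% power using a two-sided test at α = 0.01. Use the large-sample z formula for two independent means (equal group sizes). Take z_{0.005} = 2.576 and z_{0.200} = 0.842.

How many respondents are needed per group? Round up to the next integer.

n = (z_{α/2} + z_β)² · (σ₁² + σ₂²) / δ²
  = (2.576 + 0.842)² · (2·2.4² = 11.52) / 0.5²
  = 11.6827 · 11.52 / 0.25
  = 538.34
Round up → n = 539 per group.

n = 539 per group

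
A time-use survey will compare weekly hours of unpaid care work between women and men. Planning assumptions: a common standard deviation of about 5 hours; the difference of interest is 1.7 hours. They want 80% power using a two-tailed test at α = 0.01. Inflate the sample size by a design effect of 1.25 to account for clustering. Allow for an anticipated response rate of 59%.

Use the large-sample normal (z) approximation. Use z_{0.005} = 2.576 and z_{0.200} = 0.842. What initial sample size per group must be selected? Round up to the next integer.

n = 429 per group

n = (z_{α/2} + z_β)² · (σ₁² + σ₂²) / δ²
  = (2.576 + 0.842)² · (2·5² = 50) / 1.7²
  = 11.6827 · 50 / 2.89
  = 202.12
Design effect: 1.25 × 202.12 = 252.65.
Adjust for 59% response: 252.65 / 0.59 = 428.23.
Round up → n = 429 per group.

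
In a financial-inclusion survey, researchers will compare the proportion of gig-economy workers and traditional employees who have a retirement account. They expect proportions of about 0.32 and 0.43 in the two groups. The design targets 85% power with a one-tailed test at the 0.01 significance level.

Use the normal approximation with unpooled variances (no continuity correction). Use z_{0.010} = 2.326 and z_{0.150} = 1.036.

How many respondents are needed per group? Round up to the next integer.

n = 433 per group

n = (z_α + z_β)² · [p₁(1−p₁) + p₂(1−p₂)] / (p₁ − p₂)²
  = (2.326 + 1.036)² · (0.32·0.68 + 0.43·0.57) / (-0.11)²
  = (3.362)² · (0.2176 + 0.2451) / 0.0121
  = 11.3030 · 0.4627 / 0.0121
  = 432.22
Round up → n = 433 per group.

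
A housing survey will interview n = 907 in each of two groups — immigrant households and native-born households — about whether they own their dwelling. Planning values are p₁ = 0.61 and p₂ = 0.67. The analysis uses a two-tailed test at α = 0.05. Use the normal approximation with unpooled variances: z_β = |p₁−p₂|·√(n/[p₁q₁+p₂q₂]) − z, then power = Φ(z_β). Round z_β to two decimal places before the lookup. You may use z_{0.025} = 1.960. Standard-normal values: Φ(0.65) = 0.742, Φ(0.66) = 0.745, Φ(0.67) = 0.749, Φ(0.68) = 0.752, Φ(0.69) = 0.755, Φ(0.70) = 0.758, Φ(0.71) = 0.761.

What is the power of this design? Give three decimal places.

Power ≈ 0.761

z_β = |p₁−p₂|·√(n/[p₁q₁+p₂q₂]) − z_{α/2}
    = 0.06 · √(907/0.4590) − 1.960
    = 0.06 · 44.4526 − 1.960
    = 2.6672 − 1.960 = 0.7072 → 0.71
Power = Φ(0.71) = 0.761.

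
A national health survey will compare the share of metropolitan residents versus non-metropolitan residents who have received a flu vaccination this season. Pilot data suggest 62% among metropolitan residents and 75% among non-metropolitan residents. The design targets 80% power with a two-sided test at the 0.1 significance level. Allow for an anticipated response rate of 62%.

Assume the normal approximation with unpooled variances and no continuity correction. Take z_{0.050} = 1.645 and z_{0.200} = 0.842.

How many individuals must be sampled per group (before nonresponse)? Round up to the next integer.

n = (z_{α/2} + z_β)² · [p₁(1−p₁) + p₂(1−p₂)] / (p₁ − p₂)²
  = (1.645 + 0.842)² · (0.62·0.38 + 0.75·0.25) / (-0.13)²
  = (2.487)² · (0.2356 + 0.1875) / 0.0169
  = 6.1852 · 0.4231 / 0.0169
  = 154.85
Adjust for 62% response: 154.85 / 0.62 = 249.76.
Round up → n = 250 per group.

n = 250 per group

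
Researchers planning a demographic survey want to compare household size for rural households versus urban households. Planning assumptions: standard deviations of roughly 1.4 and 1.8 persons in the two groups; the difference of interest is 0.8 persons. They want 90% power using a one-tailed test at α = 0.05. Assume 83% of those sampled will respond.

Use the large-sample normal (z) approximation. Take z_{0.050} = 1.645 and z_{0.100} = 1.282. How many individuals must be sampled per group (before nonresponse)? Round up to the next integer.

n = 84 per group

n = (z_α + z_β)² · (σ₁² + σ₂²) / δ²
  = (1.645 + 1.282)² · (1.4² + 1.8² = 5.2) / 0.8²
  = 8.5673 · 5.2 / 0.64
  = 69.61
Adjust for 83% response: 69.61 / 0.83 = 83.87.
Round up → n = 84 per group.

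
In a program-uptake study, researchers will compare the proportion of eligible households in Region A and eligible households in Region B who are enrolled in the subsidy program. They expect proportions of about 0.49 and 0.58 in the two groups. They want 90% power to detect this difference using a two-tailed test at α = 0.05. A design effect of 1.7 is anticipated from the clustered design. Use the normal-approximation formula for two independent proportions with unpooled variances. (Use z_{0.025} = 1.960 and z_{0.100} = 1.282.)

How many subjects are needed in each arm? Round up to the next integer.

n = (z_{α/2} + z_β)² · [p₁(1−p₁) + p₂(1−p₂)] / (p₁ − p₂)²
  = (1.960 + 1.282)² · (0.49·0.51 + 0.58·0.42) / (-0.09)²
  = (3.242)² · (0.2499 + 0.2436) / 0.0081
  = 10.5106 · 0.4935 / 0.0081
  = 640.37
Design effect: 1.7 × 640.37 = 1088.62.
Round up → n = 1089 per group.

n = 1089 per group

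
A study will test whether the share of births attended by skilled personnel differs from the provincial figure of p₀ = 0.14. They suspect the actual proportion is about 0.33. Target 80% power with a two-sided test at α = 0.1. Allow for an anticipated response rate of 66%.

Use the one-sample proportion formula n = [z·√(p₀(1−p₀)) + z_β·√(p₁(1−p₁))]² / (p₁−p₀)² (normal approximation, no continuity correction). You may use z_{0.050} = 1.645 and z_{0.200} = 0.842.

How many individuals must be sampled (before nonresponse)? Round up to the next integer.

n = 40

n = [z_{α/2}·√(p₀q₀) + z_β·√(p₁q₁)]² / (p₁ − p₀)²
  = [1.645·√(0.14·0.86) + 0.842·√(0.33·0.67)]² / (0.19)²
  = [1.645·0.3470 + 0.842·0.4702]² / 0.0361
  = [0.9667]² / 0.0361
  = 25.89
Adjust for 66% response: 25.89 / 0.66 = 39.22.
Round up → n = 40.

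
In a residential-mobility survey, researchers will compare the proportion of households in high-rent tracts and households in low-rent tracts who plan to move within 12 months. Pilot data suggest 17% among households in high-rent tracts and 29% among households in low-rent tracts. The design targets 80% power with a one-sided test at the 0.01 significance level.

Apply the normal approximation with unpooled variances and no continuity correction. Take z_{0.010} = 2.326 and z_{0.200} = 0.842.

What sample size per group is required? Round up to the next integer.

n = (z_α + z_β)² · [p₁(1−p₁) + p₂(1−p₂)] / (p₁ − p₂)²
  = (2.326 + 0.842)² · (0.17·0.83 + 0.29·0.71) / (-0.12)²
  = (3.168)² · (0.1411 + 0.2059) / 0.0144
  = 10.0362 · 0.3470 / 0.0144
  = 241.85
Round up → n = 242 per group.

n = 242 per group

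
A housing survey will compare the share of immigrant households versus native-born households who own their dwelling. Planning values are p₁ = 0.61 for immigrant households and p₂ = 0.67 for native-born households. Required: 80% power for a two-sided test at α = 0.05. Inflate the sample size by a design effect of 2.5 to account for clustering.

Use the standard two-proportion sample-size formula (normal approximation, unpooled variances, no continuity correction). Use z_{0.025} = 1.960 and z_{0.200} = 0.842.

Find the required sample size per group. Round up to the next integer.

n = (z_{α/2} + z_β)² · [p₁(1−p₁) + p₂(1−p₂)] / (p₁ − p₂)²
  = (1.960 + 0.842)² · (0.61·0.39 + 0.67·0.33) / (-0.06)²
  = (2.802)² · (0.2379 + 0.2211) / 0.0036
  = 7.8512 · 0.4590 / 0.0036
  = 1001.03
Design effect: 2.5 × 1001.03 = 2502.57.
Round up → n = 2503 per group.

n = 2503 per group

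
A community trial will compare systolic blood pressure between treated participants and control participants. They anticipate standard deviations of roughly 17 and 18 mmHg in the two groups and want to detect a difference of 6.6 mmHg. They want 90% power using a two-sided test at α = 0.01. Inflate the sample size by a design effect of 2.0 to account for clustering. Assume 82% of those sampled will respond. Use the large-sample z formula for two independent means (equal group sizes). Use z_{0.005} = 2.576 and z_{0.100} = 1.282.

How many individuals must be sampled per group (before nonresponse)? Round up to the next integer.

n = (z_{α/2} + z_β)² · (σ₁² + σ₂²) / δ²
  = (2.576 + 1.282)² · (17² + 18² = 613) / 6.6²
  = 14.8842 · 613 / 43.56
  = 209.46
Design effect: 2.0 × 209.46 = 418.92.
Adjust for 82% response: 418.92 / 0.82 = 510.87.
Round up → n = 511 per group.

n = 511 per group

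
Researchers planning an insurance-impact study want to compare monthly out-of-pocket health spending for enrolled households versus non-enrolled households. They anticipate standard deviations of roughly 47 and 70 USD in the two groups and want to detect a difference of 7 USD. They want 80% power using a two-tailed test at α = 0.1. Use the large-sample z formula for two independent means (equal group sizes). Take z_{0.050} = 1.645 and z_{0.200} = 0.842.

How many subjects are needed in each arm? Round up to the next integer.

n = 898 per group

n = (z_{α/2} + z_β)² · (σ₁² + σ₂²) / δ²
  = (1.645 + 0.842)² · (47² + 70² = 7109) / 7²
  = 6.1852 · 7109 / 49
  = 897.35
Round up → n = 898 per group.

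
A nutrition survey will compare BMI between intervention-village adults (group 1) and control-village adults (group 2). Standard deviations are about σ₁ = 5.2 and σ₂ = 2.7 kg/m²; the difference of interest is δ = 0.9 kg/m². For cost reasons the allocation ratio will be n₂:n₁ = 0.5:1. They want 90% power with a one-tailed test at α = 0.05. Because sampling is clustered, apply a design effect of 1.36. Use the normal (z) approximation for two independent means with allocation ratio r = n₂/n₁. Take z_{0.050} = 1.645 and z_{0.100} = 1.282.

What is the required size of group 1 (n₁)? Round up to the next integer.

n₁ = (z_α + z_β)² · (σ₁² + σ₂²/r) / δ²
   = (1.645 + 1.282)² · (5.2² + 2.7²/0.5) / 0.9²
   = 8.5673 · (27.04 + 14.58) / 0.81
   = 8.5673 · 41.62 / 0.81
   = 440.21
Design effect: 1.36 × 440.21 = 598.69.
Round up → n₁ = 599; n₂ = r·n₁ = 0.5 × 599 = 300.

n₁ = 599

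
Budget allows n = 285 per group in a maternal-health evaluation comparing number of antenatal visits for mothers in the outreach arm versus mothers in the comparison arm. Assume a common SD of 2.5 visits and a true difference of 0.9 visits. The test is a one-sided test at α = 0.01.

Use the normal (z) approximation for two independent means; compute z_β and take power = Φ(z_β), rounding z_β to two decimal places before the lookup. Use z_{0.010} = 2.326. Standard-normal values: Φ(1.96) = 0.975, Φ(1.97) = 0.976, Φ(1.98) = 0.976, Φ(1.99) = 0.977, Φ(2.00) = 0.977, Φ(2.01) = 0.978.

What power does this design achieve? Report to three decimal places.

z_β = δ·√(n/(σ₁²+σ₂²)) − z_α
    = 0.9 · √(285/12.5) − 2.326
    = 0.9 · 4.77493 − 2.326
    = 4.2974 − 2.326 = 1.9714 → 1.97
Power = Φ(1.97) = 0.976.

Power ≈ 0.976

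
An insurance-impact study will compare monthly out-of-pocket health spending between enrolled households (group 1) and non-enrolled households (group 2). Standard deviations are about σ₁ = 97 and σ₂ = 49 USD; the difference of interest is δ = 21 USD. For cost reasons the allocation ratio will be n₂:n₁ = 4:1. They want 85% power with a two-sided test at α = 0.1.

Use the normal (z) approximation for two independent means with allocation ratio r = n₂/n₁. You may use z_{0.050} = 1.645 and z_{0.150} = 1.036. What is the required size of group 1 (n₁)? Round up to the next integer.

n₁ = (z_{α/2} + z_β)² · (σ₁² + σ₂²/r) / δ²
   = (1.645 + 1.036)² · (97² + 49²/4) / 21²
   = 7.1878 · (9409 + 600.25) / 441
   = 7.1878 · 10009.2 / 441
   = 163.14
Round up → n₁ = 164; n₂ = r·n₁ = 4 × 164 = 656.

n₁ = 164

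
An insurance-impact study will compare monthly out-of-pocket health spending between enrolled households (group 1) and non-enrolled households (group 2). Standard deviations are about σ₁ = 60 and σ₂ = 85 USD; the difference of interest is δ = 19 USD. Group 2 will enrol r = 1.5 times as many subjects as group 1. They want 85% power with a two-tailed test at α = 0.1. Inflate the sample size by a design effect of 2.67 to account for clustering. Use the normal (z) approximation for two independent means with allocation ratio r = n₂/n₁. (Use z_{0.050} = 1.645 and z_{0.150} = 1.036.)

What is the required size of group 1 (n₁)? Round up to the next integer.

n₁ = (z_{α/2} + z_β)² · (σ₁² + σ₂²/r) / δ²
   = (1.645 + 1.036)² · (60² + 85²/1.5) / 19²
   = 7.1878 · (3600 + 4816.7) / 361
   = 7.1878 · 8416.7 / 361
   = 167.58
Design effect: 2.67 × 167.58 = 447.44.
Round up → n₁ = 448; n₂ = r·n₁ = 1.5 × 448 = 672.

n₁ = 448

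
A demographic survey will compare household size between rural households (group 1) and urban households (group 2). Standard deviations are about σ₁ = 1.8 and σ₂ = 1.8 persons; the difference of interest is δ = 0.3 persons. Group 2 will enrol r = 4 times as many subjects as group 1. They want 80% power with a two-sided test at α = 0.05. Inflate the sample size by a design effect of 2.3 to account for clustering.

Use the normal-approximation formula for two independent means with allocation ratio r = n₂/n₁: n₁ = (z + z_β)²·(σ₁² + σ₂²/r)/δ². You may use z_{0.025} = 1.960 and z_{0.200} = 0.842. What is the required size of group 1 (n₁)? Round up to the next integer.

n₁ = 813

n₁ = (z_{α/2} + z_β)² · (σ₁² + σ₂²/r) / δ²
   = (1.960 + 0.842)² · (1.8² + 1.8²/4) / 0.3²
   = 7.8512 · (3.24 + 0.81) / 0.09
   = 7.8512 · 4.05 / 0.09
   = 353.30
Design effect: 2.3 × 353.30 = 812.60.
Round up → n₁ = 813; n₂ = r·n₁ = 4 × 813 = 3252.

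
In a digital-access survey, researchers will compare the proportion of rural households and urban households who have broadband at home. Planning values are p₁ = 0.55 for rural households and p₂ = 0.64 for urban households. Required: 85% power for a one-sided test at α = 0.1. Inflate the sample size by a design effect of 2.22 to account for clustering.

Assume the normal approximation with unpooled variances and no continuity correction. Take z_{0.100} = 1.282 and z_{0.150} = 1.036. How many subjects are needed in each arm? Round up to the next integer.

n = (z_α + z_β)² · [p₁(1−p₁) + p₂(1−p₂)] / (p₁ − p₂)²
  = (1.282 + 1.036)² · (0.55·0.45 + 0.64·0.36) / (-0.09)²
  = (2.318)² · (0.2475 + 0.2304) / 0.0081
  = 5.3731 · 0.4779 / 0.0081
  = 317.01
Design effect: 2.22 × 317.01 = 703.77.
Round up → n = 704 per group.

n = 704 per group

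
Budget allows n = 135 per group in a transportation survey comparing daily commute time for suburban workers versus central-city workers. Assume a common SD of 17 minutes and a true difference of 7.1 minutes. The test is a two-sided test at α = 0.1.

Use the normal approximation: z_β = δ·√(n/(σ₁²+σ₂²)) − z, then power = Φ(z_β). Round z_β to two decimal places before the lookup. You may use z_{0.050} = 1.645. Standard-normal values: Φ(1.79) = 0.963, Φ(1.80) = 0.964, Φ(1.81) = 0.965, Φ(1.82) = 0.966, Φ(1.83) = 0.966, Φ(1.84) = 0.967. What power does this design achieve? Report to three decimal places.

z_β = δ·√(n/(σ₁²+σ₂²)) − z_{α/2}
    = 7.1 · √(135/578) − 1.645
    = 7.1 · 0.48328 − 1.645
    = 3.4313 − 1.645 = 1.7863 → 1.79
Power = Φ(1.79) = 0.963.

Power ≈ 0.963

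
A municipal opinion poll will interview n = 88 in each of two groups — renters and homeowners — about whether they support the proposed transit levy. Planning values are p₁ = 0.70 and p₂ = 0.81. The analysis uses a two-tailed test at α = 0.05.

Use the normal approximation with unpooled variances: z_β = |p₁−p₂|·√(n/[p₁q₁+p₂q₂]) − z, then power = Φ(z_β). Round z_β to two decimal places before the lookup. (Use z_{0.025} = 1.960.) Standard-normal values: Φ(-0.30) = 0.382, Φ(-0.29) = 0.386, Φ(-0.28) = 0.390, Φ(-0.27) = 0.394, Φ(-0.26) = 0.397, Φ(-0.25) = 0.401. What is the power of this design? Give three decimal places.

Power ≈ 0.401

z_β = |p₁−p₂|·√(n/[p₁q₁+p₂q₂]) − z_{α/2}
    = 0.11 · √(88/0.3639) − 1.960
    = 0.11 · 15.5507 − 1.960
    = 1.7106 − 1.960 = -0.2494 → -0.25
Power = Φ(-0.25) = 0.401.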